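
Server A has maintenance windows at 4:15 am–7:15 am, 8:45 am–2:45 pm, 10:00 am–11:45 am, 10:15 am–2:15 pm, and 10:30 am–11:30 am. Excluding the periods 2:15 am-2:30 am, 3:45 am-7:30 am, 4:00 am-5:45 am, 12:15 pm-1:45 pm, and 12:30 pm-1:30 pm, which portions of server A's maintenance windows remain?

8:45 am–12:15 pm, 1:45 pm–2:45 pm

Merge the first list: 4:15 am–7:15 am, 8:45 am–2:45 pm.
Merge the second list: 2:15 am–2:30 am, 3:45 am–7:30 am, 12:15 pm–1:45 pm.
4:15 am–7:15 am: fully covered by B → removed.
8:45 am–2:45 pm minus B → 8:45 am–12:15 pm, 1:45 pm–2:45 pm.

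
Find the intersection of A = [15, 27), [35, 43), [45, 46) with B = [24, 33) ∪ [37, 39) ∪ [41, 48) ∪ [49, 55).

[15, 27) ∩ B → [24, 27).
[35, 43) ∩ B → [37, 39), [41, 43).
[45, 46) ∩ B → [45, 46).

[24, 27) ∪ [37, 39) ∪ [41, 43) ∪ [45, 46)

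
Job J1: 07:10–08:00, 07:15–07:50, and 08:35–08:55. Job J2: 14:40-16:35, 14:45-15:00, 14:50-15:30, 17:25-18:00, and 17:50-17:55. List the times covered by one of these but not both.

Merge the first list: 07:10–08:00, 08:35–08:55.
Merge the second list: 14:40–16:35, 17:25–18:00.
A \ B = 07:10–08:00, 08:35–08:55.
B \ A = 14:40–16:35, 17:25–18:00.
Union of the two gives the symmetric difference.

07:10–08:00, 08:35–08:55, 14:40–16:35, 17:25–18:00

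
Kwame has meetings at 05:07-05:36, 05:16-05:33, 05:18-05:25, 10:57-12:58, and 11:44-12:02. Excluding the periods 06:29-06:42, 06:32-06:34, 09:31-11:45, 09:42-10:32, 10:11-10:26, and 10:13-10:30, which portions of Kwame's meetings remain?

First set merges to 05:07-05:36, 10:57-12:58.
Second set merges to 06:29-06:42, 09:31-11:45.
05:07-05:36 is untouched.
10:57-12:58 with B removed leaves 11:45-12:58.

05:07-05:36, 11:45-12:58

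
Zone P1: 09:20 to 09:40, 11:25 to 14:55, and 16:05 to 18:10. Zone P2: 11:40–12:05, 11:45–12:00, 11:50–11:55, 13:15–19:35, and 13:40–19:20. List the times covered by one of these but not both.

B, merged: 11:40–12:05, 13:15–19:35.
A but not B: 09:20–09:40, 11:25–11:40, 12:05–13:15.
B but not A: 14:55–16:05, 18:10–19:35.
Combining gives A △ B.

09:20–09:40, 11:25–11:40, 12:05–13:15, 14:55–16:05, 18:10–19:35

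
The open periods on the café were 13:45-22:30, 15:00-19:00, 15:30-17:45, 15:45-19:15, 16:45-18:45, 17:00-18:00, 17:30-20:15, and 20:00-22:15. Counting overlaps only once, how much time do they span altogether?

Merged: 13:45-22:30.
Length: 8 h 45 min.

8 h 45 min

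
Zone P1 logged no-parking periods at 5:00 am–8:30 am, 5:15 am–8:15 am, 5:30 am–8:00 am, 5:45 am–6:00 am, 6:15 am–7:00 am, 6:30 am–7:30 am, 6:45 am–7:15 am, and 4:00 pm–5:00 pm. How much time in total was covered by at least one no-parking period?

Merged: 5:00 am–8:30 am, 4:00 pm–5:00 pm.
Lengths: 3 h 30 min + 1 h = 4 h 30 min.

4 h 30 min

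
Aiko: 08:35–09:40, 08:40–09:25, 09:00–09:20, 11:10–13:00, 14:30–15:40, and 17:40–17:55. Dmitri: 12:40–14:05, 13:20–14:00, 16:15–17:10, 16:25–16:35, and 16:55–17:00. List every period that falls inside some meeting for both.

12:40–13:00

Merge the first list: 08:35–09:40, 11:10–13:00, 14:30–15:40, 17:40–17:55.
Merge the second list: 12:40–14:05, 16:15–17:10.
08:35–09:40 falls entirely outside B.
11:10–13:00 overlaps B on 12:40–13:00.
14:30–15:40 falls entirely outside B.
17:40–17:55 falls entirely outside B.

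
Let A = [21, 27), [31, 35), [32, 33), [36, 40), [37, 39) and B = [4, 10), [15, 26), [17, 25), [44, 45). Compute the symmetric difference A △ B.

First set merges to [21, 27), [31, 35), [36, 40).
Second set merges to [4, 10), [15, 26), [44, 45).
Only in the first: [26, 27), [31, 35), [36, 40).
Only in the second: [4, 10), [15, 21), [44, 45).
Together these are the periods covered by exactly one.

[4, 10) ∪ [15, 21) ∪ [26, 27) ∪ [31, 35) ∪ [36, 40) ∪ [44, 45)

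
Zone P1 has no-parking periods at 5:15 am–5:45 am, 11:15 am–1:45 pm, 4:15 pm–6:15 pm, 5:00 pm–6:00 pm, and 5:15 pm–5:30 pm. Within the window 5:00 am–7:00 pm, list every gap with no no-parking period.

Covered (merged): 5:15 am–5:45 am, 11:15 am–1:45 pm, 4:15 pm–6:15 pm.
Gaps within 5:00 am–7:00 pm: 5:00 am–5:15 am, 5:45 am–11:15 am, 1:45 pm–4:15 pm, 6:15 pm–7:00 pm.

5:00 am–5:15 am, 5:45 am–11:15 am, 1:45 pm–4:15 pm, 6:15 pm–7:00 pm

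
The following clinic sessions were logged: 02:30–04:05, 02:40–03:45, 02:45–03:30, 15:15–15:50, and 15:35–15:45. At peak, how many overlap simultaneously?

3

Walk the sorted start/end points keeping a running depth.
The depth first hits 3 at 02:45.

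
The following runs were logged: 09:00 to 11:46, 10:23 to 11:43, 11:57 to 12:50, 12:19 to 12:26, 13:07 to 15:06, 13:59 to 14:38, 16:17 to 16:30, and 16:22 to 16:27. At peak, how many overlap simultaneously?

At 10:23, 2 of the intervals are simultaneously active.
No point has more.

2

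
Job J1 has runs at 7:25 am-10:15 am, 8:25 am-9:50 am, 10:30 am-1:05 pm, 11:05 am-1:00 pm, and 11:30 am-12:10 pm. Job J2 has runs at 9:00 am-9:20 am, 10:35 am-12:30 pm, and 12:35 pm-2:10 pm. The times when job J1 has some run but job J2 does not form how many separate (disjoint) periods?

4

A, merged: 7:25 am–10:15 am, 10:30 am–1:05 pm.
A \ B = 7:25 am–9:00 am, 9:20 am–10:15 am, 10:30 am–10:35 am, 12:30 pm–12:35 pm.
That is 4 disjoint pieces.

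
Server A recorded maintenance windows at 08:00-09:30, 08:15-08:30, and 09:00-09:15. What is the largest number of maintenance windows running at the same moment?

Walk the sorted start/end points keeping a running depth.
The depth first hits 2 at 08:15.

2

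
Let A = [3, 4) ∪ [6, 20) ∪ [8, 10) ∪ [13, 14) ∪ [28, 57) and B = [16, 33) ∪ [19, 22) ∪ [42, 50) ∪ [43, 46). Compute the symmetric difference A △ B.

[3, 4) ∪ [6, 16) ∪ [20, 28) ∪ [33, 42) ∪ [50, 57)

Merge the first list: [3, 4), [6, 20), [28, 57).
Merge the second list: [16, 33), [42, 50).
A but not B: [3, 4), [6, 16), [33, 42), [50, 57).
B but not A: [20, 28).
Combining gives A △ B.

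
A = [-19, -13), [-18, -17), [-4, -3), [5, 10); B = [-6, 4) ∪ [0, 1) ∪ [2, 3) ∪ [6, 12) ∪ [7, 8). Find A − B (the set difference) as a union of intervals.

A, merged: [-19, -13), [-4, -3), [5, 10).
B, merged: [-6, 4), [6, 12).
[-19, -13) is untouched.
[-4, -3) lies entirely inside B → drops out.
[5, 10) with B removed leaves [5, 6).

[-19, -13) ∪ [5, 6)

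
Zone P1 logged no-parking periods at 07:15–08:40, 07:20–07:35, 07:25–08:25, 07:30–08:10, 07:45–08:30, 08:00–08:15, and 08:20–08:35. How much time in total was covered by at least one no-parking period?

Merged: 07:15-08:40.
Length: 1 h 25 min.

1 h 25 min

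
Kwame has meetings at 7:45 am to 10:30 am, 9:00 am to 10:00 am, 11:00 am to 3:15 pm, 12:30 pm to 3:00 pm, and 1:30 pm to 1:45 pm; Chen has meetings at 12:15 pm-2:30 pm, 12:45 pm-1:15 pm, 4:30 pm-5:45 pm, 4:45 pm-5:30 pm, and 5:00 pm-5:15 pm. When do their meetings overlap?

A, merged: 7:45 am-10:30 am, 11:00 am-3:15 pm.
B, merged: 12:15 pm-2:30 pm, 4:30 pm-5:45 pm.
7:45 am-10:30 am falls entirely outside B.
11:00 am-3:15 pm overlaps B on 12:15 pm-2:30 pm.

12:15 pm-2:30 pm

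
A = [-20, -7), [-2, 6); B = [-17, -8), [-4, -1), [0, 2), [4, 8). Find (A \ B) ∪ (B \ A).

A but not B: [-20, -17), [-8, -7), [-1, 0), [2, 4).
B but not A: [-4, -2), [6, 8).
Combining gives A △ B.

[-20, -17) ∪ [-8, -7) ∪ [-4, -2) ∪ [-1, 0) ∪ [2, 4) ∪ [6, 8)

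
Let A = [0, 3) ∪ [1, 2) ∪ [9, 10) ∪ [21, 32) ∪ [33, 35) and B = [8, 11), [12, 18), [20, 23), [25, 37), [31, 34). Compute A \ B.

First set merges to [0, 3), [9, 10), [21, 32), [33, 35).
Second set merges to [8, 11), [12, 18), [20, 23), [25, 37).
[0, 3): no B overlap → unchanged.
[9, 10): fully covered by B → removed.
[21, 32) minus B → [23, 25).
[33, 35): fully covered by B → removed.

[0, 3) ∪ [23, 25)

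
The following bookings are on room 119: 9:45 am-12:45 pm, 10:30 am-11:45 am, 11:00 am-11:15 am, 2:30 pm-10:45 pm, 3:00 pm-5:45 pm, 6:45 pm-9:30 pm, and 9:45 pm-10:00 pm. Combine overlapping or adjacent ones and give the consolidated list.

9:45 am–12:45 pm, 2:30 pm–10:45 pm

10:30 am–11:45 am overlaps/touches 9:45 am–12:45 pm → extend to 9:45 am–12:45 pm.
11:00 am–11:15 am overlaps/touches 9:45 am–12:45 pm → extend to 9:45 am–12:45 pm.
2:30 pm–10:45 pm is disjoint → start new block.
3:00 pm–5:45 pm overlaps/touches 2:30 pm–10:45 pm → extend to 2:30 pm–10:45 pm.
6:45 pm–9:30 pm overlaps/touches 2:30 pm–10:45 pm → extend to 2:30 pm–10:45 pm.
9:45 pm–10:00 pm overlaps/touches 2:30 pm–10:45 pm → extend to 2:30 pm–10:45 pm.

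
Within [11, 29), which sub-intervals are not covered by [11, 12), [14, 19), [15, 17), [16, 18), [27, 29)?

After merging, the occupied span is [11, 12), [14, 19), [27, 29).
Gaps within [11, 29): [12, 14), [19, 27).

[12, 14) ∪ [19, 27)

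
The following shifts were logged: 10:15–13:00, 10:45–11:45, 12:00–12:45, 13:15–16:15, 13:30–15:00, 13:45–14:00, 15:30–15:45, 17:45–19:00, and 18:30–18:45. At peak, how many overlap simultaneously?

3

Walk the sorted start/end points keeping a running depth.
The depth first hits 3 at 13:45.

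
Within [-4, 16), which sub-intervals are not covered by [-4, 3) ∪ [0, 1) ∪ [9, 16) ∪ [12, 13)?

[3, 9)

After merging, the occupied span is [-4, 3), [9, 16).
Uncovered inside [-4, 16): [3, 9).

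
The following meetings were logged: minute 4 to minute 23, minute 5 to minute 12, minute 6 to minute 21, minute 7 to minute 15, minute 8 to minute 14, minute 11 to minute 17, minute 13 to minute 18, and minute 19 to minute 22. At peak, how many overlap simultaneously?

6

At minute 11, 6 of the intervals are simultaneously active.
No point has more.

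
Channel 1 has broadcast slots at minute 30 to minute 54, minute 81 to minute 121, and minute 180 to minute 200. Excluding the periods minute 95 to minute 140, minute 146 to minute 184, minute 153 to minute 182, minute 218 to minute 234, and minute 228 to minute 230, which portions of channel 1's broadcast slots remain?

Merge the second list: minute 95 to minute 140, minute 146 to minute 184, minute 218 to minute 234.
minute 30 to minute 54: no B overlap → unchanged.
minute 81 to minute 121 minus B → minute 81 to minute 95.
minute 180 to minute 200 minus B → minute 184 to minute 200.

minute 30 to minute 54, minute 81 to minute 95, minute 184 to minute 200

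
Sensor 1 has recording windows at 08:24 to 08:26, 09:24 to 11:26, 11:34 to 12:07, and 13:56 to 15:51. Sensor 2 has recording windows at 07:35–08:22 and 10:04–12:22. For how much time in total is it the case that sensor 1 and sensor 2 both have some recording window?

1 h 55 min

A ∩ B = 10:04–11:26, 11:34–12:07.
Total: 1 h 22 min + 33 min = 1 h 55 min.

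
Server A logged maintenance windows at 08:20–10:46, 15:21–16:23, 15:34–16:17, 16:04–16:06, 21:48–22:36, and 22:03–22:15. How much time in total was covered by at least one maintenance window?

4 h 16 min

Merged: 08:20–10:46, 15:21–16:23, 21:48–22:36.
Lengths: 2 h 26 min + 1 h 2 min + 48 min = 4 h 16 min.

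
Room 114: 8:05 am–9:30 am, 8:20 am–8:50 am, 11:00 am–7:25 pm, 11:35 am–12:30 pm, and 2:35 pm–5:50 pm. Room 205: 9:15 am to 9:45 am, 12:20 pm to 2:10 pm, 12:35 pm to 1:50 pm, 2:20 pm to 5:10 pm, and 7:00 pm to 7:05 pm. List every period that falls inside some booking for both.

Merge the first list: 8:05 am–9:30 am, 11:00 am–7:25 pm.
Merge the second list: 9:15 am–9:45 am, 12:20 pm–2:10 pm, 2:20 pm–5:10 pm, 7:00 pm–7:05 pm.
8:05 am–9:30 am overlaps B on 9:15 am–9:30 am.
11:00 am–7:25 pm overlaps B on 12:20 pm–2:10 pm, 2:20 pm–5:10 pm, 7:00 pm–7:05 pm.

9:15 am–9:30 am, 12:20 pm–2:10 pm, 2:20 pm–5:10 pm, 7:00 pm–7:05 pm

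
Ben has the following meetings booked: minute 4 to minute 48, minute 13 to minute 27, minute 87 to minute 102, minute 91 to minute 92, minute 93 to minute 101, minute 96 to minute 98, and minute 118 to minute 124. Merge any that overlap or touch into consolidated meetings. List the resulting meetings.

minute 4 to minute 48, minute 87 to minute 102, minute 118 to minute 124

minute 13 to minute 27 overlaps/touches minute 4 to minute 48 → extend to minute 4 to minute 48.
minute 87 to minute 102 is disjoint → start new block.
minute 91 to minute 92 overlaps/touches minute 87 to minute 102 → extend to minute 87 to minute 102.
minute 93 to minute 101 overlaps/touches minute 87 to minute 102 → extend to minute 87 to minute 102.
minute 96 to minute 98 overlaps/touches minute 87 to minute 102 → extend to minute 87 to minute 102.
minute 118 to minute 124 is disjoint → start new block.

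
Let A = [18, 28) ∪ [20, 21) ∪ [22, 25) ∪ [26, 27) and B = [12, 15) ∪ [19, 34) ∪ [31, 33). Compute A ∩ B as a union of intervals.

[19, 28)

Merge the first list: [18, 28).
Merge the second list: [12, 15), [19, 34).
[18, 28) ∩ B → [19, 28).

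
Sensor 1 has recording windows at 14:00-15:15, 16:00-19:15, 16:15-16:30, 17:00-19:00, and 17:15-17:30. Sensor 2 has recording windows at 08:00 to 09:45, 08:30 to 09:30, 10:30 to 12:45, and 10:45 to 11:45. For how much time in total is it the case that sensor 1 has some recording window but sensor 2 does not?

Merge the first list: 14:00–15:15, 16:00–19:15.
Merge the second list: 08:00–09:45, 10:30–12:45.
A \ B = 14:00–15:15, 16:00–19:15.
Total: 1 h 15 min + 3 h 15 min = 4 h 30 min.

4 h 30 min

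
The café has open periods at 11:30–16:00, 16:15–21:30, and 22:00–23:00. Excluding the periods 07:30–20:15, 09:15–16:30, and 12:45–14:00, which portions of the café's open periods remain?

Merge the second list: 07:30–20:15.
11:30–16:00: entirely removed.
16:15–21:30 \ B = 20:15–21:30.
22:00–23:00: nothing removed.

20:15–21:30, 22:00–23:00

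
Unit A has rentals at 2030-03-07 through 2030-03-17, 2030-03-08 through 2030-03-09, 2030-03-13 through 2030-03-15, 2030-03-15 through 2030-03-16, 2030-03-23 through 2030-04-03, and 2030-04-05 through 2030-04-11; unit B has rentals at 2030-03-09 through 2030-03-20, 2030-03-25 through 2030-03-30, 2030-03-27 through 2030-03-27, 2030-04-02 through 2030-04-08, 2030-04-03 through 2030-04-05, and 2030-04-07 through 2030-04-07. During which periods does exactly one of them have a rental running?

2030-03-07 through 2030-03-08, 2030-03-18 through 2030-03-20, 2030-03-23 through 2030-03-24, 2030-03-31 through 2030-04-01, 2030-04-04 through 2030-04-04, 2030-04-09 through 2030-04-11

First set merges to 2030-03-07 through 2030-03-17, 2030-03-23 through 2030-04-03, 2030-04-05 through 2030-04-11.
Second set merges to 2030-03-09 through 2030-03-20, 2030-03-25 through 2030-03-30, 2030-04-02 through 2030-04-08.
A \ B = 2030-03-07 through 2030-03-08, 2030-03-23 through 2030-03-24, 2030-03-31 through 2030-04-01, 2030-04-09 through 2030-04-11.
B \ A = 2030-03-18 through 2030-03-20, 2030-04-04 through 2030-04-04.
Union of the two gives the symmetric difference.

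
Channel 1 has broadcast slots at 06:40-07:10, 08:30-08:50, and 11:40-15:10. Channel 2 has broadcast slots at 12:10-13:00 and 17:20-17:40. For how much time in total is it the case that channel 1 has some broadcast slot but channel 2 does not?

A \ B = 06:40–07:10, 08:30–08:50, 11:40–12:10, 13:00–15:10.
Total: 30 min + 20 min + 30 min + 2 h 10 min = 3 h 30 min.

3 h 30 min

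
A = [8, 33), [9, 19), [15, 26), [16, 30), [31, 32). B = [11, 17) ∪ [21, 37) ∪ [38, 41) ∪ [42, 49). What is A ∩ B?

A, merged: [8, 33).
[8, 33) overlaps B on [11, 17), [21, 33).

[11, 17) ∪ [21, 33)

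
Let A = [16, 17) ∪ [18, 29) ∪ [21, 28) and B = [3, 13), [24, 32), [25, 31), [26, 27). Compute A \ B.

[16, 17) ∪ [18, 24)

A, merged: [16, 17), [18, 29).
B, merged: [3, 13), [24, 32).
[16, 17): no B overlap → unchanged.
[18, 29) minus B → [18, 24).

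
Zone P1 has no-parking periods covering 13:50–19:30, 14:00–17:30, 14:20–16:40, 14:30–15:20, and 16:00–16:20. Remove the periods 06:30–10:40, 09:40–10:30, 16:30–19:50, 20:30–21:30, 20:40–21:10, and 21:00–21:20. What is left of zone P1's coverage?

13:50-16:30

Merge the first list: 13:50-19:30.
Merge the second list: 06:30-10:40, 16:30-19:50, 20:30-21:30.
13:50-19:30 minus B → 13:50-16:30.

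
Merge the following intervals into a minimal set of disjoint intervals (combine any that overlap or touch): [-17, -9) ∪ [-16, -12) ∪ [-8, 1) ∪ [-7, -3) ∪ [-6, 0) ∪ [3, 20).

[-17, -9) ∪ [-8, 1) ∪ [3, 20)

[-16, -12) overlaps/touches [-17, -9) → extend to [-17, -9).
[-8, 1) is disjoint → start new block.
[-7, -3) overlaps/touches [-8, 1) → extend to [-8, 1).
[-6, 0) overlaps/touches [-8, 1) → extend to [-8, 1).
[3, 20) is disjoint → start new block.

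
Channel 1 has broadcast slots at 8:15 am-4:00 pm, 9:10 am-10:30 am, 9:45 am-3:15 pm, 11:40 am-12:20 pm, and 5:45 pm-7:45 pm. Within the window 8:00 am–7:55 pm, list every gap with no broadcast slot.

8:00 am–8:15 am, 4:00 pm–5:45 pm, 7:45 pm–7:55 pm

After merging, the occupied span is 8:15 am–4:00 pm, 5:45 pm–7:45 pm.
Complement within 8:00 am–7:55 pm: 8:00 am–8:15 am, 4:00 pm–5:45 pm, 7:45 pm–7:55 pm.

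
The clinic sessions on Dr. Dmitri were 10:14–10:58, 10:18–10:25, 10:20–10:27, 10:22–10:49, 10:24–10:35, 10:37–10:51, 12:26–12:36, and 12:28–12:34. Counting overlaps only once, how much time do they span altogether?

54 min

Merged: 10:14-10:58, 12:26-12:36.
Lengths: 44 min + 10 min = 54 min.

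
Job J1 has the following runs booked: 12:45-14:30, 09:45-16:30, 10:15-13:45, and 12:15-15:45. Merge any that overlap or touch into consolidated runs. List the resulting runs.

09:45–16:30

Sort by start: 09:45–16:30, 10:15–13:45, 12:15–15:45, 12:45–14:30.
10:15–13:45 overlaps/touches 09:45–16:30 → extend to 09:45–16:30.
12:15–15:45 overlaps/touches 09:45–16:30 → extend to 09:45–16:30.
12:45–14:30 overlaps/touches 09:45–16:30 → extend to 09:45–16:30.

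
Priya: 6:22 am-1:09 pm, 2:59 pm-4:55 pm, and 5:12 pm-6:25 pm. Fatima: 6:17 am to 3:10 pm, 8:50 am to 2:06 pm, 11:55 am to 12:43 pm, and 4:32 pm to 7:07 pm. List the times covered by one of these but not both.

B, merged: 6:17 am–3:10 pm, 4:32 pm–7:07 pm.
A \ B = 3:10 pm–4:32 pm.
B \ A = 6:17 am–6:22 am, 1:09 pm–2:59 pm, 4:55 pm–5:12 pm, 6:25 pm–7:07 pm.
Union of the two gives the symmetric difference.

6:17 am–6:22 am, 1:09 pm–2:59 pm, 3:10 pm–4:32 pm, 4:55 pm–5:12 pm, 6:25 pm–7:07 pm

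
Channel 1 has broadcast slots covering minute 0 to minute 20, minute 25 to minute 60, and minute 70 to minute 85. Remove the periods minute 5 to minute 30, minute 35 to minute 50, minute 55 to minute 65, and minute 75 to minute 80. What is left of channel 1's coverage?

minute 0 to minute 20 minus B → minute 0 to minute 5.
minute 25 to minute 60 minus B → minute 30 to minute 35, minute 50 to minute 55.
minute 70 to minute 85 minus B → minute 70 to minute 75, minute 80 to minute 85.

minute 0 to minute 5, minute 30 to minute 35, minute 50 to minute 55, minute 70 to minute 75, minute 80 to minute 85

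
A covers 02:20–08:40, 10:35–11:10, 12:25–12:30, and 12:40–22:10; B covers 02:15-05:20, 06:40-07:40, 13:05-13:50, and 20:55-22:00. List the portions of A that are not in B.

02:20–08:40 minus B → 05:20–06:40, 07:40–08:40.
10:35–11:10: no B overlap → unchanged.
12:25–12:30: no B overlap → unchanged.
12:40–22:10 minus B → 12:40–13:05, 13:50–20:55, 22:00–22:10.

05:20–06:40, 07:40–08:40, 10:35–11:10, 12:25–12:30, 12:40–13:05, 13:50–20:55, 22:00–22:10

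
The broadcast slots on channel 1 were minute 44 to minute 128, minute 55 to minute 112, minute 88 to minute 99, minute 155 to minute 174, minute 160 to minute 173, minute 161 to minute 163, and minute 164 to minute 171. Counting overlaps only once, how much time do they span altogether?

103 minutes

Merged: minute 44 to minute 128, minute 155 to minute 174.
Lengths: 84 minutes + 19 minutes = 103 minutes.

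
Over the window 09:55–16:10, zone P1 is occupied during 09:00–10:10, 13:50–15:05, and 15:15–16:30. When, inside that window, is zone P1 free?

After merging, the occupied span is 09:00–10:10, 13:50–15:05, 15:15–16:30.
Uncovered inside 09:55–16:10: 10:10–13:50, 15:05–15:15.

10:10–13:50, 15:05–15:15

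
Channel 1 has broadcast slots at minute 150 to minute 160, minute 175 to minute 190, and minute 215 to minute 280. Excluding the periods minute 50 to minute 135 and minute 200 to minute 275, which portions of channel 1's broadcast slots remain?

minute 150 to minute 160 is untouched.
minute 175 to minute 190 is untouched.
minute 215 to minute 280 with B removed leaves minute 275 to minute 280.

minute 150 to minute 160, minute 175 to minute 190, minute 275 to minute 280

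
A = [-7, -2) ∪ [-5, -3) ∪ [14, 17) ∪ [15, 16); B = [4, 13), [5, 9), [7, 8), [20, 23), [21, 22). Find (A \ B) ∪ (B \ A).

A, merged: [-7, -2), [14, 17).
B, merged: [4, 13), [20, 23).
A \ B = [-7, -2), [14, 17).
B \ A = [4, 13), [20, 23).
Union of the two gives the symmetric difference.

[-7, -2) ∪ [4, 13) ∪ [14, 17) ∪ [20, 23)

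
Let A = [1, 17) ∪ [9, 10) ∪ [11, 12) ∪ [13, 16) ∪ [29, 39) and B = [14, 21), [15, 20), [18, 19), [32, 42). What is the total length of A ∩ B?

Merge the first list: [1, 17), [29, 39).
Merge the second list: [14, 21), [32, 42).
A ∩ B = [14, 17), [32, 39).
Total: 3 + 7 = 10.

10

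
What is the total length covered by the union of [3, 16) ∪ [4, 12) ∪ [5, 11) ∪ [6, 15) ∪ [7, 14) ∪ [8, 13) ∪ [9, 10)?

Merged: [3, 16).
Length: 13.

13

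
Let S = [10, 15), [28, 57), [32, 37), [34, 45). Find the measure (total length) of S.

34

Merged: [10, 15), [28, 57).
Lengths: 5 + 29 = 34.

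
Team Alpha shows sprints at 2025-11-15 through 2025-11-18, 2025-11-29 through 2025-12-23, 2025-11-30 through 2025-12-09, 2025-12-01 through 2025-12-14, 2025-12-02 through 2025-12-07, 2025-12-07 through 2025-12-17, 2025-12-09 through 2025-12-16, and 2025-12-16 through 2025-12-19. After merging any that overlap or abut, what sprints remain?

2025-11-29 through 2025-12-23 is disjoint → start new block.
2025-11-30 through 2025-12-09 overlaps/touches 2025-11-29 through 2025-12-23 → extend to 2025-11-29 through 2025-12-23.
2025-12-01 through 2025-12-14 overlaps/touches 2025-11-29 through 2025-12-23 → extend to 2025-11-29 through 2025-12-23.
2025-12-02 through 2025-12-07 overlaps/touches 2025-11-29 through 2025-12-23 → extend to 2025-11-29 through 2025-12-23.
2025-12-07 through 2025-12-17 overlaps/touches 2025-11-29 through 2025-12-23 → extend to 2025-11-29 through 2025-12-23.
2025-12-09 through 2025-12-16 overlaps/touches 2025-11-29 through 2025-12-23 → extend to 2025-11-29 through 2025-12-23.
2025-12-16 through 2025-12-19 overlaps/touches 2025-11-29 through 2025-12-23 → extend to 2025-11-29 through 2025-12-23.

2025-11-15 through 2025-11-18, 2025-11-29 through 2025-12-23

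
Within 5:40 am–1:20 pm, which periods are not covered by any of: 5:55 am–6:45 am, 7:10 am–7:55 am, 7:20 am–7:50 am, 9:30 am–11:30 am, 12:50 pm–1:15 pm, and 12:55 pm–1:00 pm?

The merged coverage is 5:55 am–6:45 am, 7:10 am–7:55 am, 9:30 am–11:30 am, 12:50 pm–1:15 pm.
Uncovered inside 5:40 am–1:20 pm: 5:40 am–5:55 am, 6:45 am–7:10 am, 7:55 am–9:30 am, 11:30 am–12:50 pm, 1:15 pm–1:20 pm.

5:40 am–5:55 am, 6:45 am–7:10 am, 7:55 am–9:30 am, 11:30 am–12:50 pm, 1:15 pm–1:20 pm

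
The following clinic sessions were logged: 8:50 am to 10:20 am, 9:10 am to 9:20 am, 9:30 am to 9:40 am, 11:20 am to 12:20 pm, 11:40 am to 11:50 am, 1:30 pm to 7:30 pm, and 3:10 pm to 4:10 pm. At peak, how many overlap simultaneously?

Walk the sorted start/end points keeping a running depth.
The depth first hits 2 at 9:10 am.

2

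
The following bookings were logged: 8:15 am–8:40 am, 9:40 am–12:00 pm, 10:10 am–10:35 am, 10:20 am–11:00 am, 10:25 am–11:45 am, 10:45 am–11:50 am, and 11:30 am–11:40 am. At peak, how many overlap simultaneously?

4

Walk the sorted start/end points keeping a running depth.
The depth first hits 4 at 10:25 am.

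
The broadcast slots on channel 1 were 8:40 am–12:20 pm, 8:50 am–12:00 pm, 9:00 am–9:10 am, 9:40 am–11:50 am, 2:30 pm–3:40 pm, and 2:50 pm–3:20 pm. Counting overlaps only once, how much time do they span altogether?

4 h 50 min

Merged: 8:40 am–12:20 pm, 2:30 pm–3:40 pm.
Lengths: 3 h 40 min + 1 h 10 min = 4 h 50 min.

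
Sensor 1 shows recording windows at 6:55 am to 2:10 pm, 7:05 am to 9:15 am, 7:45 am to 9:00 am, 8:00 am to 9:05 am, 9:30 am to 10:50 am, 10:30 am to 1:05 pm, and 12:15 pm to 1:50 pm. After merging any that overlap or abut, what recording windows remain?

6:55 am–2:10 pm

7:05 am–9:15 am overlaps/touches 6:55 am–2:10 pm → extend to 6:55 am–2:10 pm.
7:45 am–9:00 am overlaps/touches 6:55 am–2:10 pm → extend to 6:55 am–2:10 pm.
8:00 am–9:05 am overlaps/touches 6:55 am–2:10 pm → extend to 6:55 am–2:10 pm.
9:30 am–10:50 am overlaps/touches 6:55 am–2:10 pm → extend to 6:55 am–2:10 pm.
10:30 am–1:05 pm overlaps/touches 6:55 am–2:10 pm → extend to 6:55 am–2:10 pm.
12:15 pm–1:50 pm overlaps/touches 6:55 am–2:10 pm → extend to 6:55 am–2:10 pm.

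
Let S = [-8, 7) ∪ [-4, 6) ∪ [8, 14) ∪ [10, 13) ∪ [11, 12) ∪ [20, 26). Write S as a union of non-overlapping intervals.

[-4, 6) overlaps/touches [-8, 7) → extend to [-8, 7).
[8, 14) is disjoint → start new block.
[10, 13) overlaps/touches [8, 14) → extend to [8, 14).
[11, 12) overlaps/touches [8, 14) → extend to [8, 14).
[20, 26) is disjoint → start new block.

[-8, 7) ∪ [8, 14) ∪ [20, 26)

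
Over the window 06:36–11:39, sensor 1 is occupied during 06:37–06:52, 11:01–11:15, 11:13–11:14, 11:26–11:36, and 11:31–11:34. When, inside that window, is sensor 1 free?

06:36–06:37, 06:52–11:01, 11:15–11:26, 11:36–11:39

After merging, the occupied span is 06:37–06:52, 11:01–11:15, 11:26–11:36.
Gaps within 06:36–11:39: 06:36–06:37, 06:52–11:01, 11:15–11:26, 11:36–11:39.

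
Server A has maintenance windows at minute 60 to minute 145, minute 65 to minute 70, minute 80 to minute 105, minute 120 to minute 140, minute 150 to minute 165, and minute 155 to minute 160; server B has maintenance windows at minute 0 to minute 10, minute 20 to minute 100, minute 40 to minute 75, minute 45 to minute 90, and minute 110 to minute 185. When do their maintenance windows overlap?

Merge the first list: minute 60 to minute 145, minute 150 to minute 165.
Merge the second list: minute 0 to minute 10, minute 20 to minute 100, minute 110 to minute 185.
minute 60 to minute 145 ∩ B → minute 60 to minute 100, minute 110 to minute 145.
minute 150 to minute 165 ∩ B → minute 150 to minute 165.

minute 60 to minute 100, minute 110 to minute 145, minute 150 to minute 165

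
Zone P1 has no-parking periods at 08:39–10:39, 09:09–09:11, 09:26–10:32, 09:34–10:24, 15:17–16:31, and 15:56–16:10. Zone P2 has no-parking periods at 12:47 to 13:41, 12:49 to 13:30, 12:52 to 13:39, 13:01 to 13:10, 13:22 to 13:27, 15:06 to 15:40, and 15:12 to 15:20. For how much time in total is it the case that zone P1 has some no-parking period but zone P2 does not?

Merge the first list: 08:39–10:39, 15:17–16:31.
Merge the second list: 12:47–13:41, 15:06–15:40.
A \ B = 08:39–10:39, 15:40–16:31.
Total: 2 h + 51 min = 2 h 51 min.

2 h 51 min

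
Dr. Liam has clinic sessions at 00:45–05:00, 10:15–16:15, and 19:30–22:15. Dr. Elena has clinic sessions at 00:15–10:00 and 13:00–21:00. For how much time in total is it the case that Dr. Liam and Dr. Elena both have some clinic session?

9 h

A ∩ B = 00:45–05:00, 13:00–16:15, 19:30–21:00.
Total: 4 h 15 min + 3 h 15 min + 1 h 30 min = 9 h.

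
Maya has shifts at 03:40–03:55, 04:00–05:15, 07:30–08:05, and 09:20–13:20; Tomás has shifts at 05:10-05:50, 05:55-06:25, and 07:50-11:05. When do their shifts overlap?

03:40-03:55 meets no B interval.
04:00-05:15 ∩ B → 05:10-05:15.
07:30-08:05 ∩ B → 07:50-08:05.
09:20-13:20 ∩ B → 09:20-11:05.

05:10-05:15, 07:50-08:05, 09:20-11:05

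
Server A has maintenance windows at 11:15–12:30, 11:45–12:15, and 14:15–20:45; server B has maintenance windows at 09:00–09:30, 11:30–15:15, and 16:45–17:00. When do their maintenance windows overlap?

11:30–12:30, 14:15–15:15, 16:45–17:00

A, merged: 11:15–12:30, 14:15–20:45.
11:15–12:30 meets the second set on 11:30–12:30.
14:15–20:45 meets the second set on 14:15–15:15, 16:45–17:00.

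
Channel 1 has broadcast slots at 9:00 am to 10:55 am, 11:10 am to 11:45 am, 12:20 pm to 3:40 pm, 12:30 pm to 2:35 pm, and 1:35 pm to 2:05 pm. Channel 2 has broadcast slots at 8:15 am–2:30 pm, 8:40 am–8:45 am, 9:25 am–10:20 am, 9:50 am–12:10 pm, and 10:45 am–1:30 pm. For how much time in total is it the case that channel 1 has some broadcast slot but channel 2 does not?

A, merged: 9:00 am–10:55 am, 11:10 am–11:45 am, 12:20 pm–3:40 pm.
B, merged: 8:15 am–2:30 pm.
A \ B = 2:30 pm–3:40 pm.
Total: 1 h 10 min.

1 h 10 min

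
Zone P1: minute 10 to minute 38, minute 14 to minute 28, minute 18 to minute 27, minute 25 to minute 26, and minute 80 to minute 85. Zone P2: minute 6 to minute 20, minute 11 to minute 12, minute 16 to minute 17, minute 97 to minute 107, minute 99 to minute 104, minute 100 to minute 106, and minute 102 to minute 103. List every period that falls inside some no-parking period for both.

minute 10 to minute 20

First set merges to minute 10 to minute 38, minute 80 to minute 85.
Second set merges to minute 6 to minute 20, minute 97 to minute 107.
minute 10 to minute 38 meets the second set on minute 10 to minute 20.
minute 80 to minute 85: no overlap with the second set.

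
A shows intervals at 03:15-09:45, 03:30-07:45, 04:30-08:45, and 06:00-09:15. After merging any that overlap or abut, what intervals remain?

03:30-07:45 overlaps/touches 03:15-09:45 → extend to 03:15-09:45.
04:30-08:45 overlaps/touches 03:15-09:45 → extend to 03:15-09:45.
06:00-09:15 overlaps/touches 03:15-09:45 → extend to 03:15-09:45.

03:15-09:45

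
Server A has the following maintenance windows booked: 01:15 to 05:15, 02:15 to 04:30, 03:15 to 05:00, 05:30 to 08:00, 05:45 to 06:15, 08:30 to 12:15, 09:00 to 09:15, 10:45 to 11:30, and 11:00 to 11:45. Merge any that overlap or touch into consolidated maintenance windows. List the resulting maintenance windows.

02:15-04:30 overlaps/touches 01:15-05:15 → extend to 01:15-05:15.
03:15-05:00 overlaps/touches 01:15-05:15 → extend to 01:15-05:15.
05:30-08:00 is disjoint → start new block.
05:45-06:15 overlaps/touches 05:30-08:00 → extend to 05:30-08:00.
08:30-12:15 is disjoint → start new block.
09:00-09:15 overlaps/touches 08:30-12:15 → extend to 08:30-12:15.
10:45-11:30 overlaps/touches 08:30-12:15 → extend to 08:30-12:15.
11:00-11:45 overlaps/touches 08:30-12:15 → extend to 08:30-12:15.

01:15-05:15, 05:30-08:00, 08:30-12:15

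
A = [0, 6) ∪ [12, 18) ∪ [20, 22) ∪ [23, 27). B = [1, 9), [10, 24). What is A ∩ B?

[1, 6) ∪ [12, 18) ∪ [20, 22) ∪ [23, 24)

[0, 6) meets the second set on [1, 6).
[12, 18) meets the second set on [12, 18).
[20, 22) meets the second set on [20, 22).
[23, 27) meets the second set on [23, 24).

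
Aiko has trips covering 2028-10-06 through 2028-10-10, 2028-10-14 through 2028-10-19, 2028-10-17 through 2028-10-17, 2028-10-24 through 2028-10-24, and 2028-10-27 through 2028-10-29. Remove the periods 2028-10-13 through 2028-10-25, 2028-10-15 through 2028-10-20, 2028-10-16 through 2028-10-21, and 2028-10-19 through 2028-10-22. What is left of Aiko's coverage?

2028-10-06 through 2028-10-10, 2028-10-27 through 2028-10-29

A, merged: 2028-10-06 through 2028-10-10, 2028-10-14 through 2028-10-19, 2028-10-24 through 2028-10-24, 2028-10-27 through 2028-10-29.
B, merged: 2028-10-13 through 2028-10-25.
2028-10-06 through 2028-10-10: no B overlap → unchanged.
2028-10-14 through 2028-10-19: fully covered by B → removed.
2028-10-24 through 2028-10-24: fully covered by B → removed.
2028-10-27 through 2028-10-29: no B overlap → unchanged.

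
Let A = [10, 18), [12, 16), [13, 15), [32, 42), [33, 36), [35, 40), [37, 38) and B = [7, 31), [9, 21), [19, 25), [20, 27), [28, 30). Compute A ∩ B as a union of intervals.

Merge the first list: [10, 18), [32, 42).
Merge the second list: [7, 31).
[10, 18) ∩ B → [10, 18).
[32, 42) meets no B interval.

[10, 18)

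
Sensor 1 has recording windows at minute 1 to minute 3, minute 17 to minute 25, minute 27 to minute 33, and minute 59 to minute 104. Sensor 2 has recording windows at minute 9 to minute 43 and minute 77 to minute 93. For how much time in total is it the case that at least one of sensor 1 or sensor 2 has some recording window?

81 minutes

A ∪ B = minute 1 to minute 3, minute 9 to minute 43, minute 59 to minute 104.
Total: 2 minutes + 34 minutes + 45 minutes = 81 minutes.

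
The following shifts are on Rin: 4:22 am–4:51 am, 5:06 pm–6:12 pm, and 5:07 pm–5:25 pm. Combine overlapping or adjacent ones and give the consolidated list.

4:22 am-4:51 am, 5:06 pm-6:12 pm

5:06 pm-6:12 pm is disjoint → start new block.
5:07 pm-5:25 pm overlaps/touches 5:06 pm-6:12 pm → extend to 5:06 pm-6:12 pm.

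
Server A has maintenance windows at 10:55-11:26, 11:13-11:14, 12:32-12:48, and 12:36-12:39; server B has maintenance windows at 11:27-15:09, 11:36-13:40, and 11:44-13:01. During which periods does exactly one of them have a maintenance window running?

Merge the first list: 10:55-11:26, 12:32-12:48.
Merge the second list: 11:27-15:09.
A \ B = 10:55-11:26.
B \ A = 11:27-12:32, 12:48-15:09.
Union of the two gives the symmetric difference.

10:55-11:26, 11:27-12:32, 12:48-15:09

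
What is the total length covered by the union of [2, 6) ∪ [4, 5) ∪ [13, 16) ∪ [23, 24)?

8

Merged: [2, 6), [13, 16), [23, 24).
Lengths: 4 + 3 + 1 = 8.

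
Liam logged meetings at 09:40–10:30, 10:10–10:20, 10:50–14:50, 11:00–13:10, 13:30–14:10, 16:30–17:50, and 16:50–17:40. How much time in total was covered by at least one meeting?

Merged: 09:40–10:30, 10:50–14:50, 16:30–17:50.
Lengths: 50 min + 4 h + 1 h 20 min = 6 h 10 min.

6 h 10 min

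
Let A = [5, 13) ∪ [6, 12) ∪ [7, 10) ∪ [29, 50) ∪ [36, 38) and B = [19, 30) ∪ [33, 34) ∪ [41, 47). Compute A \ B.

[5, 13) ∪ [30, 33) ∪ [34, 41) ∪ [47, 50)

Merge the first list: [5, 13), [29, 50).
[5, 13) is untouched.
[29, 50) with B removed leaves [30, 33), [34, 41), [47, 50).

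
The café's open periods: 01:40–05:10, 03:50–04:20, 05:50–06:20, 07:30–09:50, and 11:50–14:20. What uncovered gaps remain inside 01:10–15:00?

01:10–01:40, 05:10–05:50, 06:20–07:30, 09:50–11:50, 14:20–15:00

The merged coverage is 01:40–05:10, 05:50–06:20, 07:30–09:50, 11:50–14:20.
Complement within 01:10–15:00: 01:10–01:40, 05:10–05:50, 06:20–07:30, 09:50–11:50, 14:20–15:00.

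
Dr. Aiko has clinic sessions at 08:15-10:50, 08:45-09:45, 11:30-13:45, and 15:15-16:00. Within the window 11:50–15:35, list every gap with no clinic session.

13:45–15:15

After merging, the occupied span is 08:15–10:50, 11:30–13:45, 15:15–16:00.
Uncovered inside 11:50–15:35: 13:45–15:15.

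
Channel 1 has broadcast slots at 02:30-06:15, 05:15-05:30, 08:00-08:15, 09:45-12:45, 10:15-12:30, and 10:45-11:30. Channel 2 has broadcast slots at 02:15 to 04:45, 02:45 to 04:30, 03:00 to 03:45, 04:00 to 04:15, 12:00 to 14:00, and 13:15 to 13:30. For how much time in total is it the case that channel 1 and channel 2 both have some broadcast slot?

First set merges to 02:30–06:15, 08:00–08:15, 09:45–12:45.
Second set merges to 02:15–04:45, 12:00–14:00.
A ∩ B = 02:30–04:45, 12:00–12:45.
Total: 2 h 15 min + 45 min = 3 h.

3 h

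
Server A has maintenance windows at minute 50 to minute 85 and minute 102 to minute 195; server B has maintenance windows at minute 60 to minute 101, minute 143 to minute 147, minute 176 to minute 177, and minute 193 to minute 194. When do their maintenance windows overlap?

minute 50 to minute 85 meets the second set on minute 60 to minute 85.
minute 102 to minute 195 meets the second set on minute 143 to minute 147, minute 176 to minute 177, minute 193 to minute 194.

minute 60 to minute 85, minute 143 to minute 147, minute 176 to minute 177, minute 193 to minute 194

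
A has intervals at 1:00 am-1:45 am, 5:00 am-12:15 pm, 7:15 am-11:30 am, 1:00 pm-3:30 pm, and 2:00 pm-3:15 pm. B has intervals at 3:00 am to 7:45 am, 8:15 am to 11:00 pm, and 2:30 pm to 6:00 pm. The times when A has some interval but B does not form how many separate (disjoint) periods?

Merge the first list: 1:00 am-1:45 am, 5:00 am-12:15 pm, 1:00 pm-3:30 pm.
Merge the second list: 3:00 am-7:45 am, 8:15 am-11:00 pm.
A \ B = 1:00 am-1:45 am, 7:45 am-8:15 am.
That is 2 disjoint pieces.

2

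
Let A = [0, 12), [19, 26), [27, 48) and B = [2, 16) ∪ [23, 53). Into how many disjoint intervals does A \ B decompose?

A \ B = [0, 2), [19, 23).
That is 2 disjoint pieces.

2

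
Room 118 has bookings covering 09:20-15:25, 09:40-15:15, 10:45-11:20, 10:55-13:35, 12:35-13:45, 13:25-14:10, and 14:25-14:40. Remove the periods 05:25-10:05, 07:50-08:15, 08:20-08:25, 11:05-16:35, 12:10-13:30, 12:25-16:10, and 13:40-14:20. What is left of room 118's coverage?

10:05–11:05

First set merges to 09:20–15:25.
Second set merges to 05:25–10:05, 11:05–16:35.
09:20–15:25 with B removed leaves 10:05–11:05.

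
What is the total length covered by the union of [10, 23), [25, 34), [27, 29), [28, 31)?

22

Merged: [10, 23), [25, 34).
Lengths: 13 + 9 = 22.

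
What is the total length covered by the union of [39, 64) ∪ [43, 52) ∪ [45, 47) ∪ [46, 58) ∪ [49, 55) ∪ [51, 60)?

25

Merged: [39, 64).
Length: 25.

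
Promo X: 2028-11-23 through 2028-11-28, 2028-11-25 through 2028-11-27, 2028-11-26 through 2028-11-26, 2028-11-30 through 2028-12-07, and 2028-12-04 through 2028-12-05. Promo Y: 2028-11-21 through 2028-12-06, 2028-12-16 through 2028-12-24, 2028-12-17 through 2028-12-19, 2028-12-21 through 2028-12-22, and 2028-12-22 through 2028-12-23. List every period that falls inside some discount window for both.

2028-11-23 through 2028-11-28, 2028-11-30 through 2028-12-06

Merge the first list: 2028-11-23 through 2028-11-28, 2028-11-30 through 2028-12-07.
Merge the second list: 2028-11-21 through 2028-12-06, 2028-12-16 through 2028-12-24.
2028-11-23 through 2028-11-28 ∩ B → 2028-11-23 through 2028-11-28.
2028-11-30 through 2028-12-07 ∩ B → 2028-11-30 through 2028-12-06.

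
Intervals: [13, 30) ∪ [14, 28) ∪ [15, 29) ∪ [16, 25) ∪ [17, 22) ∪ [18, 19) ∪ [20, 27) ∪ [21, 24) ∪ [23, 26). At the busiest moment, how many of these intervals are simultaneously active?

7

Sweep endpoints in order; track running count of active intervals.
Peak of 7 reached at 21.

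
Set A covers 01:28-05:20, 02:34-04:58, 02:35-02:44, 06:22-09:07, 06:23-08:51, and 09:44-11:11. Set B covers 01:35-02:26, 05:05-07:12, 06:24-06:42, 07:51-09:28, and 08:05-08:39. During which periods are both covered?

A, merged: 01:28-05:20, 06:22-09:07, 09:44-11:11.
B, merged: 01:35-02:26, 05:05-07:12, 07:51-09:28.
01:28-05:20 ∩ B → 01:35-02:26, 05:05-05:20.
06:22-09:07 ∩ B → 06:22-07:12, 07:51-09:07.
09:44-11:11 meets no B interval.

01:35-02:26, 05:05-05:20, 06:22-07:12, 07:51-09:07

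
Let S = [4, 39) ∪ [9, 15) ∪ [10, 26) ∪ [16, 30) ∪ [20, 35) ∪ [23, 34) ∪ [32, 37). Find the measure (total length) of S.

Merged: [4, 39).
Length: 35.

35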